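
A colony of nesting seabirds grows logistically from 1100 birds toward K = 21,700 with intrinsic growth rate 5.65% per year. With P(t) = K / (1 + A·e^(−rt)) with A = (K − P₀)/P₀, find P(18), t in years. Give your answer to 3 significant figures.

A = (21700 − 1100)/1100 = 18.72727
P(18) = 21700 / (1 + 18.72727·e^(−0.0565·18)) = 21700 / (1 + 18.72727·0.361678)
= 21700 / 7.77325 ≈ 2791.63

≈ 2,790 birds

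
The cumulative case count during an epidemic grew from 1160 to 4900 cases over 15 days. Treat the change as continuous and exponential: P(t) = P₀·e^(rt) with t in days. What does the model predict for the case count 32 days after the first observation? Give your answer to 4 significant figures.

r = ln(4900/1160) / 15 ≈ 0.096054 per day
P(32) = 1160 · e^(0.096054·32) = 1160 · 21.6226 ≈ 25082.22

≈ 25,080 cases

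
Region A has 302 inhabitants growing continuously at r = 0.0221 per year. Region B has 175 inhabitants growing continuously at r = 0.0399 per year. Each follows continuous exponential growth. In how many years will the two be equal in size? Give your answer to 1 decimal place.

t ≈ 30.7 years

302·e^(0.0221t) = 175·e^(0.0399t)
302/175 = e^((0.0399 − 0.0221)t) → ln(1.72571) = 0.0178·t
t = 0.54564 / 0.0178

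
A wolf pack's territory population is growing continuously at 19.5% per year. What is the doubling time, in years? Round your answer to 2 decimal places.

doubling time = ln(2) / |r| = 0.69315 / 0.195

doubling time ≈ 3.55 years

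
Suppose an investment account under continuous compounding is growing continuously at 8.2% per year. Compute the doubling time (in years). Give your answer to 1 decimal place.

doubling time ≈ 8.5 years

doubling time = ln(2) / |r| = 0.69315 / 0.082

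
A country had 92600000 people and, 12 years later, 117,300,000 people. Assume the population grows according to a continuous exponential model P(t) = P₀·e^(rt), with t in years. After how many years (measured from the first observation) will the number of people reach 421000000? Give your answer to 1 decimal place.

t ≈ 76.9 years

r = ln(117300000/92600000) / 12 ≈ 0.019704 per year
t = ln(421000000/92600000) / r = 1.51434 / 0.019704 ≈ 76.855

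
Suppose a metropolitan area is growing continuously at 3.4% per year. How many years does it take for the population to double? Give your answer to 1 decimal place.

doubling time = ln(2) / |r| = 0.69315 / 0.034

doubling time ≈ 20.4 years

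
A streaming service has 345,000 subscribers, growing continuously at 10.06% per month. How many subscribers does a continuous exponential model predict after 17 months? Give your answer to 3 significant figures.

P(17) = 345000 · e^(0.1006·17) = 345000 · e^(1.7102)
= 345000 · 5.53007 ≈ 1907873.25

≈ 1,910,000 subscribers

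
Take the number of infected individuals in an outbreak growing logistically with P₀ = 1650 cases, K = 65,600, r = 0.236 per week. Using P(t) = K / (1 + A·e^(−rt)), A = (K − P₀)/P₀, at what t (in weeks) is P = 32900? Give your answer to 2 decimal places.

A = (65600 − 1650)/1650 = 38.75758
32900 = 65600/(1 + 38.75758·e^(−0.236t)) → 1 + 38.75758·e^(−0.236t) = 1.99392
e^(−0.236t) = 0.025645 → t = ln(38.99463)/0.236 = 3.66342/0.236

t ≈ 15.52 weeks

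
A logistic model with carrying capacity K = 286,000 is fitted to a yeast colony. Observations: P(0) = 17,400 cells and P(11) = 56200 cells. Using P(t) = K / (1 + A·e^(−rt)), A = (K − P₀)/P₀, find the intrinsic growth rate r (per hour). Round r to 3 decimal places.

A = (286000 − 17400)/17400 = 15.43678
56200 = 286000/(1 + 15.43678·e^(−r·11)) → e^(−11r) = (5.08897 − 1)/15.43678 = 0.264885
r = −ln(0.264885)/11 = 1.32846/11

r ≈ 0.121 per hour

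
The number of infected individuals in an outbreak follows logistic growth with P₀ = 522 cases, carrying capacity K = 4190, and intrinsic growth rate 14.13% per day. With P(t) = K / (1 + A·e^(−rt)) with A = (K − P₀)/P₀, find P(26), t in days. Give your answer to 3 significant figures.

A = (4190 − 522)/522 = 7.02682
P(26) = 4190 / (1 + 7.02682·e^(−0.1413·26)) = 4190 / (1 + 7.02682·0.02538)
= 4190 / 1.17834 ≈ 3555.85

≈ 3,560 cases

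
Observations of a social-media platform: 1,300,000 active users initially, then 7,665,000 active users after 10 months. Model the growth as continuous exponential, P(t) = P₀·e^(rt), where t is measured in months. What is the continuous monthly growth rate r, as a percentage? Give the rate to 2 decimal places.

7665000 = 1300000 · e^(r·10)
e^(10r) = 7665000/1300000 = 5.89615
r = ln(5.89615) / 10 = 1.7743 / 10

r ≈ 17.74% per month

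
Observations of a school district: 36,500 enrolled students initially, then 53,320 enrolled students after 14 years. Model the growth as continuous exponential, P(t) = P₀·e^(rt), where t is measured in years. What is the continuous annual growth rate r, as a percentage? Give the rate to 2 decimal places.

r ≈ 2.71% per year

53320 = 36500 · e^(r·14)
e^(14r) = 53320/36500 = 1.46082
r = ln(1.46082) / 14 = 0.379 / 14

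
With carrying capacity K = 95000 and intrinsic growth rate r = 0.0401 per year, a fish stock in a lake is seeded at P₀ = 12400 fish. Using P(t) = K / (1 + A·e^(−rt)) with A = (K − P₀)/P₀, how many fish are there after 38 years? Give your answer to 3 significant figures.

A = (95000 − 12400)/12400 = 6.66129
P(38) = 95000 / (1 + 6.66129·e^(−0.0401·38)) = 95000 / (1 + 6.66129·0.217882)
= 95000 / 2.45138 ≈ 38753.72

≈ 38,800 fish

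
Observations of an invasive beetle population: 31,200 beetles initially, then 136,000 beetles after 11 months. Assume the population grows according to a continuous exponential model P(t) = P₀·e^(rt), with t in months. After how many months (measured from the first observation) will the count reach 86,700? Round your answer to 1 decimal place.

t ≈ 7.6 months

r = ln(136000/31200) / 11 ≈ 0.13384 per month
t = ln(86700/31200) / r = 1.02204 / 0.13384 ≈ 7.636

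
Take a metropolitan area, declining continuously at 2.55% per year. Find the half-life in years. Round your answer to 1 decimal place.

half-life ≈ 27.2 years

half-life = ln(2) / |r| = 0.69315 / 0.0255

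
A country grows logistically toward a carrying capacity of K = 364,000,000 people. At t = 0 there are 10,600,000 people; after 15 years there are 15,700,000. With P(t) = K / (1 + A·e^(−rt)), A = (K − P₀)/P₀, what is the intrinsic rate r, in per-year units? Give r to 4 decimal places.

r ≈ 0.0272 per year

A = (364000000 − 10600000)/10600000 = 33.33962
15700000 = 364000000/(1 + 33.33962·e^(−r·15)) → e^(−15r) = (23.18471 − 1)/33.33962 = 0.665416
r = −ln(0.665416)/15 = 0.40734/15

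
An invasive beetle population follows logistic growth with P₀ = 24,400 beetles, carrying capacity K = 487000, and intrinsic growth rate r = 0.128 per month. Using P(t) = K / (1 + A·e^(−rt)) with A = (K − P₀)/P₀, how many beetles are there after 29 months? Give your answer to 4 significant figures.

≈ 332,800 beetles

A = (487000 − 24400)/24400 = 18.95902
P(29) = 487000 / (1 + 18.95902·e^(−0.128·29)) = 487000 / (1 + 18.95902·0.024429)
= 487000 / 1.46314 ≈ 332845.22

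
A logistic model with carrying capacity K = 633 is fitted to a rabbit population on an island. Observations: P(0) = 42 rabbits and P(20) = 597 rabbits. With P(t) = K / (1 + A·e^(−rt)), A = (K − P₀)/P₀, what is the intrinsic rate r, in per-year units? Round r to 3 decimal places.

r ≈ 0.273 per year

A = (633 − 42)/42 = 14.07143
597 = 633/(1 + 14.07143·e^(−r·20)) → e^(−20r) = (1.0603 − 1)/14.07143 = 0.004285
r = −ln(0.004285)/20 = 5.45254/20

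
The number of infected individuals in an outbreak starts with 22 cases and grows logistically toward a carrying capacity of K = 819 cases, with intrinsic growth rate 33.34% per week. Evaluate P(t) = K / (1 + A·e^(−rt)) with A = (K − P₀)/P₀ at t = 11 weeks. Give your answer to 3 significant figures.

≈ 425 cases

A = (819 − 22)/22 = 36.22727
P(11) = 819 / (1 + 36.22727·e^(−0.3334·11)) = 819 / (1 + 36.22727·0.025543)
= 819 / 1.92535 ≈ 425.38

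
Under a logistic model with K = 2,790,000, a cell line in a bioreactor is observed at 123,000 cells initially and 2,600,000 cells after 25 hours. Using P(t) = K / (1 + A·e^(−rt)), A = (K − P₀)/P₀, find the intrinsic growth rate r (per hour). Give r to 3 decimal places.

r ≈ 0.228 per hour

A = (2790000 − 123000)/123000 = 21.68293
2600000 = 2790000/(1 + 21.68293·e^(−r·25)) → e^(−25r) = (1.07308 − 1)/21.68293 = 0.00337
r = −ln(0.00337)/25 = 5.69277/25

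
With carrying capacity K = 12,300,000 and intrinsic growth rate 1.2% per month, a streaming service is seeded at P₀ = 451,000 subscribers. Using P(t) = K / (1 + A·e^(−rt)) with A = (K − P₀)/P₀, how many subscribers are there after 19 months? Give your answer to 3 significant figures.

≈ 561,000 subscribers

A = (12300000 − 451000)/451000 = 26.27273
P(19) = 12300000 / (1 + 26.27273·e^(−0.012·19)) = 12300000 / (1 + 26.27273·0.796124)
= 12300000 / 21.91636 ≈ 561224.7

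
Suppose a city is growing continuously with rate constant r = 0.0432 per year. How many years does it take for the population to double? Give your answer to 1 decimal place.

doubling time = ln(2) / |r| = 0.69315 / 0.0432

doubling time ≈ 16.0 years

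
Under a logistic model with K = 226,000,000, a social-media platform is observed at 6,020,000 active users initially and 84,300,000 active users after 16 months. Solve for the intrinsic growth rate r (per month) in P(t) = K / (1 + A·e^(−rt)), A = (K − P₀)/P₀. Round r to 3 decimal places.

A = (226000000 − 6020000)/6020000 = 36.54153
84300000 = 226000000/(1 + 36.54153·e^(−r·16)) → e^(−16r) = (2.6809 − 1)/36.54153 = 0.046
r = −ln(0.046)/16 = 3.07912/16

r ≈ 0.192 per month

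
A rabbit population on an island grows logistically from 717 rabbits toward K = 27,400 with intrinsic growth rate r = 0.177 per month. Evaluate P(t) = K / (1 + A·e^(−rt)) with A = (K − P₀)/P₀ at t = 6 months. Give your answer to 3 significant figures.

≈ 1,980 rabbits

A = (27400 − 717)/717 = 37.21478
P(6) = 27400 / (1 + 37.21478·e^(−0.177·6)) = 27400 / (1 + 37.21478·0.345764)
= 27400 / 13.86752 ≈ 1975.84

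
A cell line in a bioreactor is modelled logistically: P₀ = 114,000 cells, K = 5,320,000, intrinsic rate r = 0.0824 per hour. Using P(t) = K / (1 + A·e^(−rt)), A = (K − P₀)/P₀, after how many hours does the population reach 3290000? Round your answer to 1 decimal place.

t ≈ 52.2 hours

A = (5320000 − 114000)/114000 = 45.66667
3290000 = 5320000/(1 + 45.66667·e^(−0.0824t)) → 1 + 45.66667·e^(−0.0824t) = 1.61702
e^(−0.0824t) = 0.013511 → t = ln(74.01149)/0.0824 = 4.30422/0.0824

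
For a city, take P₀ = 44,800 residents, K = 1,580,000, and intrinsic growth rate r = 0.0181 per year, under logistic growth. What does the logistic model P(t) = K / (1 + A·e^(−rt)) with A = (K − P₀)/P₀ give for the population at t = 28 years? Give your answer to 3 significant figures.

A = (1580000 − 44800)/44800 = 34.26786
P(28) = 1580000 / (1 + 34.26786·e^(−0.0181·28)) = 1580000 / (1 + 34.26786·0.60242)
= 1580000 / 21.64365 ≈ 73000.62

≈ 73,000 residents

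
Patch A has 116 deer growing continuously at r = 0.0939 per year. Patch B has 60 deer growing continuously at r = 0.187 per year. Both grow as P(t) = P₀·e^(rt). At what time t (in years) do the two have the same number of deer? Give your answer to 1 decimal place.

t ≈ 7.1 years

116·e^(0.0939t) = 60·e^(0.187t)
116/60 = e^((0.187 − 0.0939)t) → ln(1.93333) = 0.0931·t
t = 0.65925 / 0.0931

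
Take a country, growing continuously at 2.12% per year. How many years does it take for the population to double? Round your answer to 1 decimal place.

doubling time ≈ 32.7 years

doubling time = ln(2) / |r| = 0.69315 / 0.0212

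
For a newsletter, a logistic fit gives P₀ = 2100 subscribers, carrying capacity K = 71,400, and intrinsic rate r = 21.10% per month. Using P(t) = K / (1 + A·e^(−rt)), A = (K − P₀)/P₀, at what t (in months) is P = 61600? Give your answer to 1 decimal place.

t ≈ 25.3 months

A = (71400 − 2100)/2100 = 33
61600 = 71400/(1 + 33·e^(−0.211t)) → 1 + 33·e^(−0.211t) = 1.15909
e^(−0.211t) = 0.004821 → t = ln(207.42857)/0.211 = 5.33479/0.211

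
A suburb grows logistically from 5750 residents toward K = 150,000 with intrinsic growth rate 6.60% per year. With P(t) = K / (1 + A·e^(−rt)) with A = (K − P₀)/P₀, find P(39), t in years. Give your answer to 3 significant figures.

≈ 51,500 residents

A = (150000 − 5750)/5750 = 25.08696
P(39) = 150000 / (1 + 25.08696·e^(−0.066·39)) = 150000 / (1 + 25.08696·0.07623)
= 150000 / 2.91238 ≈ 51504.28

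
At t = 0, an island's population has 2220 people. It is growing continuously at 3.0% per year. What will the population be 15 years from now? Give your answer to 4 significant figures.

≈ 3,482 people

P(15) = 2220 · e^(0.03·15) = 2220 · e^(0.45)
= 2220 · 1.56831 ≈ 3481.65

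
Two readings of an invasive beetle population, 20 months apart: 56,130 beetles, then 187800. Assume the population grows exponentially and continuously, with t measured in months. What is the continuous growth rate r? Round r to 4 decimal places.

r ≈ 0.0604 per month

187800 = 56130 · e^(r·20)
e^(20r) = 187800/56130 = 3.3458
r = ln(3.3458) / 20 = 1.20771 / 20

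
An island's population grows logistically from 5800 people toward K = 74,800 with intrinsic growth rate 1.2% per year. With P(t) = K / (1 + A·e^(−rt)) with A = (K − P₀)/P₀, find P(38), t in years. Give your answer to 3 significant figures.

≈ 8,760 people

A = (74800 − 5800)/5800 = 11.89655
P(38) = 74800 / (1 + 11.89655·e^(−0.012·38)) = 74800 / (1 + 11.89655·0.633814)
= 74800 / 8.5402 ≈ 8758.58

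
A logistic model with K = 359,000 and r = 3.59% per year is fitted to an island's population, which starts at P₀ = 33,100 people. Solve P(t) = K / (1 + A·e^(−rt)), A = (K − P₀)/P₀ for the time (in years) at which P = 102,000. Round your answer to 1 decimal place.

t ≈ 38.0 years

A = (359000 − 33100)/33100 = 9.84592
102000 = 359000/(1 + 9.84592·e^(−0.0359t)) → 1 + 9.84592·e^(−0.0359t) = 3.51961
e^(−0.0359t) = 0.255904 → t = ln(3.90772)/0.0359 = 1.36295/0.0359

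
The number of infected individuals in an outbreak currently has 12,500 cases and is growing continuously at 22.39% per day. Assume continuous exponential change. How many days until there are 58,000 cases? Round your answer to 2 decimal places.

t ≈ 6.85 days

58000 = 12500 · e^(0.2239·t)
t = ln(58000/12500) / 0.2239 = ln(4.64) / 0.2239 = 1.53471 / 0.2239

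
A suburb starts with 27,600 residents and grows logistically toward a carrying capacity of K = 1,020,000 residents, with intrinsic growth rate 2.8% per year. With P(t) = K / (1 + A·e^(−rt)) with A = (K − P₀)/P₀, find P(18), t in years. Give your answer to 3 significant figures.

A = (1020000 − 27600)/27600 = 35.95652
P(18) = 1020000 / (1 + 35.95652·e^(−0.028·18)) = 1020000 / (1 + 35.95652·0.604109)
= 1020000 / 22.72167 ≈ 44891.06

≈ 44,900 residents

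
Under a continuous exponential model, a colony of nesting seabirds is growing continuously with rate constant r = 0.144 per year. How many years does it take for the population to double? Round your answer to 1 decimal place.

doubling time = ln(2) / |r| = 0.69315 / 0.144

doubling time ≈ 4.8 years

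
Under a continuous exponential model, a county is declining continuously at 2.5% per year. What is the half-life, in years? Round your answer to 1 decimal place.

half-life = ln(2) / |r| = 0.69315 / 0.025

half-life ≈ 27.7 years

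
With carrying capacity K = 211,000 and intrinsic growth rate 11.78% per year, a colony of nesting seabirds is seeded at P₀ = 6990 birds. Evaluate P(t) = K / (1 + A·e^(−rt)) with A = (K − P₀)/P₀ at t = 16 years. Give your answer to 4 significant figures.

A = (211000 − 6990)/6990 = 29.18598
P(16) = 211000 / (1 + 29.18598·e^(−0.1178·16)) = 211000 / (1 + 29.18598·0.151859)
= 211000 / 5.43217 ≈ 38842.7

≈ 38,840 birds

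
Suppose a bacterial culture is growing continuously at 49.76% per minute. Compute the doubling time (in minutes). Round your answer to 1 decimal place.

doubling time = ln(2) / |r| = 0.69315 / 0.4976

doubling time ≈ 1.4 minutes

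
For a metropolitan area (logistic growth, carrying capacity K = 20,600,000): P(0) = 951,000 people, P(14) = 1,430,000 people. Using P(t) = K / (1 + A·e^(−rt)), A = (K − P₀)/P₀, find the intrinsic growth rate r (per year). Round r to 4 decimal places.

A = (20600000 − 951000)/951000 = 20.66141
1430000 = 20600000/(1 + 20.66141·e^(−r·14)) → e^(−14r) = (14.40559 − 1)/20.66141 = 0.648823
r = −ln(0.648823)/14 = 0.4326/14

r ≈ 0.0309 per year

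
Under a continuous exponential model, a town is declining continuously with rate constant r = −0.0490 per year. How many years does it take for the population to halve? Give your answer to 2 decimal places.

half-life ≈ 14.15 years

half-life = ln(2) / |r| = 0.69315 / 0.049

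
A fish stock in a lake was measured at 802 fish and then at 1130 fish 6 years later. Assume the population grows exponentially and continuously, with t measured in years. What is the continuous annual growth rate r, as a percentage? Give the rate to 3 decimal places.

1130 = 802 · e^(r·6)
e^(6r) = 1130/802 = 1.40898
r = ln(1.40898) / 6 = 0.34286 / 6

r ≈ 5.714% per year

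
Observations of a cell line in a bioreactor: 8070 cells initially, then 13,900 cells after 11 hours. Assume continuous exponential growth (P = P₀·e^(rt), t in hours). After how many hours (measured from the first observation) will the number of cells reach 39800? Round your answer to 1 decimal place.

r = ln(13900/8070) / 11 ≈ 0.04943 per hour
t = ln(39800/8070) / r = 1.59571 / 0.04943 ≈ 32.282

t ≈ 32.3 hours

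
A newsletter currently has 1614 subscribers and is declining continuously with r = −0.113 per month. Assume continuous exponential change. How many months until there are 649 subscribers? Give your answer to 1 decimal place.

649 = 1614 · e^(-0.113·t)
t = ln(649/1614) / -0.113 = ln(0.40211) / -0.113 = -0.91104 / -0.113

t ≈ 8.1 months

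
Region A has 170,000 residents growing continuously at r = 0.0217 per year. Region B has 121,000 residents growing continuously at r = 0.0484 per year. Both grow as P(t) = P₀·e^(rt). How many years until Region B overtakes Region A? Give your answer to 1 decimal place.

t ≈ 12.7 years

170000·e^(0.0217t) = 121000·e^(0.0484t)
170000/121000 = e^((0.0484 − 0.0217)t) → ln(1.40496) = 0.0267·t
t = 0.34001 / 0.0267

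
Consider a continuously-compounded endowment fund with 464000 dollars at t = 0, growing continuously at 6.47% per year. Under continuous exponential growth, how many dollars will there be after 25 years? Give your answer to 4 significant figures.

≈ 2,339,000 dollars

P(25) = 464000 · e^(0.0647·25) = 464000 · e^(1.6175)
= 464000 · 5.04047 ≈ 2338779.64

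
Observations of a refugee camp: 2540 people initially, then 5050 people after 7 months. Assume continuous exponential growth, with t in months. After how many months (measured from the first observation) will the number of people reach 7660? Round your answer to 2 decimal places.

r = ln(5050/2540) / 7 ≈ 0.098175 per month
t = ln(7660/2540) / r = 1.10385 / 0.098175 ≈ 11.244

t ≈ 11.24 months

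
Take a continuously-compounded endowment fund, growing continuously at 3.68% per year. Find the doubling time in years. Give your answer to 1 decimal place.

doubling time = ln(2) / |r| = 0.69315 / 0.0368

doubling time ≈ 18.8 years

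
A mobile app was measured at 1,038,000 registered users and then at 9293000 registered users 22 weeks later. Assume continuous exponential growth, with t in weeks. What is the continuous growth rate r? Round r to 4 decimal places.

9293000 = 1038000 · e^(r·22)
e^(22r) = 9293000/1038000 = 8.95279
r = ln(8.95279) / 22 = 2.19197 / 22

r ≈ 0.0996 per week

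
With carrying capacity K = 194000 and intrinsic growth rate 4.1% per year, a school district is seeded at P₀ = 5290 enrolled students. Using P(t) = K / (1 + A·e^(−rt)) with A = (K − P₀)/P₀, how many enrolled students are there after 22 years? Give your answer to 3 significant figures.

≈ 12,500 enrolled students

A = (194000 − 5290)/5290 = 35.67297
P(22) = 194000 / (1 + 35.67297·e^(−0.041·22)) = 194000 / (1 + 35.67297·0.405757)
= 194000 / 15.47457 ≈ 12536.7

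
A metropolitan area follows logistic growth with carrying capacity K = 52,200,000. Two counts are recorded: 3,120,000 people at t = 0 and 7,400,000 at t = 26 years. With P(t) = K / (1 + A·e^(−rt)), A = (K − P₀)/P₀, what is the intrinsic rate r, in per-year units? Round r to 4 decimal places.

A = (52200000 − 3120000)/3120000 = 15.73077
7400000 = 52200000/(1 + 15.73077·e^(−r·26)) → e^(−26r) = (7.05405 − 1)/15.73077 = 0.384854
r = −ln(0.384854)/26 = 0.95489/26

r ≈ 0.0367 per year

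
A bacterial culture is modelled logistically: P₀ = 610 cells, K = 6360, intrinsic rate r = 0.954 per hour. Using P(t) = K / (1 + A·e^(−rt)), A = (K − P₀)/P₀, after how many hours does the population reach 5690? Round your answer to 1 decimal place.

t ≈ 4.6 hours

A = (6360 − 610)/610 = 9.42623
5690 = 6360/(1 + 9.42623·e^(−0.954t)) → 1 + 9.42623·e^(−0.954t) = 1.11775
e^(−0.954t) = 0.012492 → t = ln(80.05261)/0.954 = 4.38268/0.954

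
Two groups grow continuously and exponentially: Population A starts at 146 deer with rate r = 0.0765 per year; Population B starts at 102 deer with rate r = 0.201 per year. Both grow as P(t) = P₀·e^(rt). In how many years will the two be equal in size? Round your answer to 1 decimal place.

t ≈ 2.9 years

146·e^(0.0765t) = 102·e^(0.201t)
146/102 = e^((0.201 − 0.0765)t) → ln(1.43137) = 0.1245·t
t = 0.35863 / 0.1245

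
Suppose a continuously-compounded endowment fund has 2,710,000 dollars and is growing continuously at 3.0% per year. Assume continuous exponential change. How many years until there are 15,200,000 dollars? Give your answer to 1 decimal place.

15200000 = 2710000 · e^(0.03·t)
t = ln(15200000/2710000) / 0.03 = ln(5.60886) / 0.03 = 1.72435 / 0.03

t ≈ 57.5 years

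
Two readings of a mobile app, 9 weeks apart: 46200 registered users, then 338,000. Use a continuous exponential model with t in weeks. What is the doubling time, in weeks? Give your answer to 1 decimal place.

r = ln(338000/46200) / 9 = ln(7.31602) / 9 ≈ 0.221118 per week
doubling time = ln 2 / |r| = 0.69315 / 0.221118

doubling time ≈ 3.1 weeks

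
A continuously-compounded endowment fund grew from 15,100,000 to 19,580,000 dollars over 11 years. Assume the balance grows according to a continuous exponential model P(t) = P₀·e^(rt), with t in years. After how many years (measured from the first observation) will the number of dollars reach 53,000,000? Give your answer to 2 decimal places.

t ≈ 53.16 years

r = ln(19580000/15100000) / 11 ≈ 0.023619 per year
t = ln(53000000/15100000) / r = 1.2556 / 0.023619 ≈ 53.159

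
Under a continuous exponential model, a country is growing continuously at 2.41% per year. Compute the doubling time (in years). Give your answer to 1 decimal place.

doubling time = ln(2) / |r| = 0.69315 / 0.0241

doubling time ≈ 28.8 years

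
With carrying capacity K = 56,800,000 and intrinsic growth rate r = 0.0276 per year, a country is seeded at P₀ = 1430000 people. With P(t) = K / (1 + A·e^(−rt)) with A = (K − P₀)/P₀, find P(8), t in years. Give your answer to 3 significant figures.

≈ 1,770,000 people

A = (56800000 − 1430000)/1430000 = 38.72028
P(8) = 56800000 / (1 + 38.72028·e^(−0.0276·8)) = 56800000 / (1 + 38.72028·0.801877)
= 56800000 / 32.0489 ≈ 1772291.54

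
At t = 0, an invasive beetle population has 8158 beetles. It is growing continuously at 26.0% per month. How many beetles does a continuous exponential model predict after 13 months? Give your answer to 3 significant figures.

≈ 240,000 beetles

P(13) = 8158 · e^(0.26·13) = 8158 · e^(3.38)
= 8158 · 29.37077 ≈ 239606.75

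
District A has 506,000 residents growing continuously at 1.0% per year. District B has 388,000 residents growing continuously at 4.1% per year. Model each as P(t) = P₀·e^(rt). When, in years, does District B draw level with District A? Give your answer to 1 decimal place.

506000·e^(0.01t) = 388000·e^(0.041t)
506000/388000 = e^((0.041 − 0.01)t) → ln(1.30412) = 0.031·t
t = 0.26553 / 0.031

t ≈ 8.6 years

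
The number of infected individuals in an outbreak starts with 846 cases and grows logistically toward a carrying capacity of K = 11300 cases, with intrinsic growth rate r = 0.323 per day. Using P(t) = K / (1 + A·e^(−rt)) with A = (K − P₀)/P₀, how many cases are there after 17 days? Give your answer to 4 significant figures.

A = (11300 − 846)/846 = 12.35697
P(17) = 11300 / (1 + 12.35697·e^(−0.323·17)) = 11300 / (1 + 12.35697·0.004124)
= 11300 / 1.05096 ≈ 10752.11

≈ 10,750 cases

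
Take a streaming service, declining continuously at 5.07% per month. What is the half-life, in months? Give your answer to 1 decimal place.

half-life = ln(2) / |r| = 0.69315 / 0.0507

half-life ≈ 13.7 months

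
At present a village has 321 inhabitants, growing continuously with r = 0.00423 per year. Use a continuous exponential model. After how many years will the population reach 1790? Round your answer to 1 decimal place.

t ≈ 406.3 years

1790 = 321 · e^(0.00423·t)
t = ln(1790/321) / 0.00423 = ln(5.57632) / 0.00423 = 1.71853 / 0.00423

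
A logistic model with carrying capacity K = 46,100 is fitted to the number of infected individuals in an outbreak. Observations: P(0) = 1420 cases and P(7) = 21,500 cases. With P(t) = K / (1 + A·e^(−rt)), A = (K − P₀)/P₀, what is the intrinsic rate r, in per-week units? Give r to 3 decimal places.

r ≈ 0.473 per week

A = (46100 − 1420)/1420 = 31.46479
21500 = 46100/(1 + 31.46479·e^(−r·7)) → e^(−7r) = (2.14419 − 1)/31.46479 = 0.036364
r = −ln(0.036364)/7 = 3.31418/7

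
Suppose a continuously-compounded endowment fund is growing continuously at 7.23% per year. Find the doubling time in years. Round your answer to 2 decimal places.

doubling time = ln(2) / |r| = 0.69315 / 0.0723

doubling time ≈ 9.59 years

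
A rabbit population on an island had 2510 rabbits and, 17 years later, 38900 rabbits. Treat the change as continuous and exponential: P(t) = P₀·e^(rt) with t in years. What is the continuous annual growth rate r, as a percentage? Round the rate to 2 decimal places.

38900 = 2510 · e^(r·17)
e^(17r) = 38900/2510 = 15.49801
r = ln(15.49801) / 17 = 2.74071 / 17

r ≈ 16.12% per year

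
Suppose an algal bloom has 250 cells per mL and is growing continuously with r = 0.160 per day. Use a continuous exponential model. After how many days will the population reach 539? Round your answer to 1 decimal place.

539 = 250 · e^(0.16·t)
t = ln(539/250) / 0.16 = ln(2.156) / 0.16 = 0.76825 / 0.16

t ≈ 4.8 days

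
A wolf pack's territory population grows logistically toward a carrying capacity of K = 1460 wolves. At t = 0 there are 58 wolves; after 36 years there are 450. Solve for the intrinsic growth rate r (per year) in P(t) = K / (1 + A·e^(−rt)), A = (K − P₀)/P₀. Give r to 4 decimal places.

A = (1460 − 58)/58 = 24.17241
450 = 1460/(1 + 24.17241·e^(−r·36)) → e^(−36r) = (3.24444 − 1)/24.17241 = 0.092851
r = −ln(0.092851)/36 = 2.37675/36

r ≈ 0.0660 per year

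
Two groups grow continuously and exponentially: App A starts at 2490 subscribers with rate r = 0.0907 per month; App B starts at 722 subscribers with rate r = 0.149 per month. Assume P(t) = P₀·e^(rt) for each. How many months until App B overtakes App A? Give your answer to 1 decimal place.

t ≈ 21.2 months

2490·e^(0.0907t) = 722·e^(0.149t)
2490/722 = e^((0.149 − 0.0907)t) → ln(3.44875) = 0.0583·t
t = 1.23801 / 0.0583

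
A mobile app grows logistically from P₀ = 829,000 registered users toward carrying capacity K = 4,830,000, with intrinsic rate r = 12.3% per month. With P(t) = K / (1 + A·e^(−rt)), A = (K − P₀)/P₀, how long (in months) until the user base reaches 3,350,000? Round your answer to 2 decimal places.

A = (4830000 − 829000)/829000 = 4.8263
3350000 = 4830000/(1 + 4.8263·e^(−0.123t)) → 1 + 4.8263·e^(−0.123t) = 1.44179
e^(−0.123t) = 0.091538 → t = ln(10.92439)/0.123 = 2.391/0.123

t ≈ 19.44 months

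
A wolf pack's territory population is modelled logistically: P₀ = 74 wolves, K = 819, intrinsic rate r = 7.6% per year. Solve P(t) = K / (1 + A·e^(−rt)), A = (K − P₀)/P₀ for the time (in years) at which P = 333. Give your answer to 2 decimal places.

t ≈ 25.41 years

A = (819 − 74)/74 = 10.06757
333 = 819/(1 + 10.06757·e^(−0.076t)) → 1 + 10.06757·e^(−0.076t) = 2.45946
e^(−0.076t) = 0.144966 → t = ln(6.89815)/0.076 = 1.93125/0.076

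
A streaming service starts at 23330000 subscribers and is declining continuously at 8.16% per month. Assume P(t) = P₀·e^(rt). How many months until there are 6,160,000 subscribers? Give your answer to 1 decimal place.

t ≈ 16.3 months

6160000 = 23330000 · e^(-0.0816·t)
t = ln(6160000/23330000) / -0.0816 = ln(0.26404) / -0.0816 = -1.33166 / -0.0816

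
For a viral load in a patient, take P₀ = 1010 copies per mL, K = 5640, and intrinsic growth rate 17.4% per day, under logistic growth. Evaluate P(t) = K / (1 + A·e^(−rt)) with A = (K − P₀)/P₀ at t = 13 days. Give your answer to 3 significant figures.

A = (5640 − 1010)/1010 = 4.58416
P(13) = 5640 / (1 + 4.58416·e^(−0.174·13)) = 5640 / (1 + 4.58416·0.104142)
= 5640 / 1.4774 ≈ 3817.51

≈ 3,820 copies per mL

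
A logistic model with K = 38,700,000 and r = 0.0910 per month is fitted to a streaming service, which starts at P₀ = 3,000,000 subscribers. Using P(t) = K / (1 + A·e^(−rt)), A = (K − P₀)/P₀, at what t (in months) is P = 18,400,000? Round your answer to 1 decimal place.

t ≈ 26.1 months

A = (38700000 − 3000000)/3000000 = 11.9
18400000 = 38700000/(1 + 11.9·e^(−0.091t)) → 1 + 11.9·e^(−0.091t) = 2.10326
e^(−0.091t) = 0.092711 → t = ln(10.78621)/0.091 = 2.37827/0.091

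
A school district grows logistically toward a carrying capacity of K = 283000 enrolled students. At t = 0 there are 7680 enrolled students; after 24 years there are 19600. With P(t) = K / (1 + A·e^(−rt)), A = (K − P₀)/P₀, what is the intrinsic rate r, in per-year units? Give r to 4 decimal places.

A = (283000 − 7680)/7680 = 35.84896
19600 = 283000/(1 + 35.84896·e^(−r·24)) → e^(−24r) = (14.43878 − 1)/35.84896 = 0.374872
r = −ln(0.374872)/24 = 0.98117/24

r ≈ 0.0409 per year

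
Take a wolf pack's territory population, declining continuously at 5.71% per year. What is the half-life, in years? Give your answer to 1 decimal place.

half-life = ln(2) / |r| = 0.69315 / 0.0571

half-life ≈ 12.1 years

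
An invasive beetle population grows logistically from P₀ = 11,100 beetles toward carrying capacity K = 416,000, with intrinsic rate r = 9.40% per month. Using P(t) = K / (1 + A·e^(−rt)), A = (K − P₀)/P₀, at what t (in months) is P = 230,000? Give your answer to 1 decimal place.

A = (416000 − 11100)/11100 = 36.47748
230000 = 416000/(1 + 36.47748·e^(−0.094t)) → 1 + 36.47748·e^(−0.094t) = 1.8087
e^(−0.094t) = 0.02217 → t = ln(45.10656)/0.094 = 3.80903/0.094

t ≈ 40.5 months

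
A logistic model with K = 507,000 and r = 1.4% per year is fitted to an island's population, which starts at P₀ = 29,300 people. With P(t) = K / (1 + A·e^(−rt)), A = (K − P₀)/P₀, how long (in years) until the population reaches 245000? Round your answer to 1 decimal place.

t ≈ 194.6 years

A = (507000 − 29300)/29300 = 16.30375
245000 = 507000/(1 + 16.30375·e^(−0.014t)) → 1 + 16.30375·e^(−0.014t) = 2.06939
e^(−0.014t) = 0.065592 → t = ln(15.24588)/0.014 = 2.72431/0.014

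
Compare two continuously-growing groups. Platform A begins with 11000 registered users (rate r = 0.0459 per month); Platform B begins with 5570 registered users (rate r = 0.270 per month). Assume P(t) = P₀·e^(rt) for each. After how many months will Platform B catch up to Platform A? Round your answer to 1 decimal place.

t ≈ 3.0 months

11000·e^(0.0459t) = 5570·e^(0.27t)
11000/5570 = e^((0.27 − 0.0459)t) → ln(1.97487) = 0.2241·t
t = 0.6805 / 0.2241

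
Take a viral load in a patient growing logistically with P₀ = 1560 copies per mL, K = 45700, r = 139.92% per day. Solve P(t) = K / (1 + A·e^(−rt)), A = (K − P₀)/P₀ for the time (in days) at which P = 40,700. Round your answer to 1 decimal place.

A = (45700 − 1560)/1560 = 28.29487
40700 = 45700/(1 + 28.29487·e^(−1.3992t)) → 1 + 28.29487·e^(−1.3992t) = 1.12285
e^(−1.3992t) = 0.004342 → t = ln(230.32026)/1.3992 = 5.43947/1.3992

t ≈ 3.9 days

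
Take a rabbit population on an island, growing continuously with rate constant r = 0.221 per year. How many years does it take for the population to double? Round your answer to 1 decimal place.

doubling time = ln(2) / |r| = 0.69315 / 0.221

doubling time ≈ 3.1 years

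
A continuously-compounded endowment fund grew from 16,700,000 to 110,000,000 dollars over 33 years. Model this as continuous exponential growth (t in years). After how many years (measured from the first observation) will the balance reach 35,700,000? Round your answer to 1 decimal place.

t ≈ 13.3 years

r = ln(110000000/16700000) / 33 ≈ 0.057123 per year
t = ln(35700000/16700000) / r = 0.75974 / 0.057123 ≈ 13.3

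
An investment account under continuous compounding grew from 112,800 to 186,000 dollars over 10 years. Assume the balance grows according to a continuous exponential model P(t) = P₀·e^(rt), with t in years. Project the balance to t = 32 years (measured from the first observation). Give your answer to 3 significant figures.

r = ln(186000/112800) / 10 ≈ 0.050013 per year
P(32) = 112800 · e^(0.050013·32) = 112800 · 4.9551 ≈ 558935.12

≈ 559,000 dollars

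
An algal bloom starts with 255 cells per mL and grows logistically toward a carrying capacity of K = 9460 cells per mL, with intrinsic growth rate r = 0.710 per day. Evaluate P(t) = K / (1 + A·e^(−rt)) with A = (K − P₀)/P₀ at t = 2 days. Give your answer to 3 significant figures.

A = (9460 − 255)/255 = 36.09804
P(2) = 9460 / (1 + 36.09804·e^(−0.71·2)) = 9460 / (1 + 36.09804·0.241714)
= 9460 / 9.7254 ≈ 972.71

≈ 973 cells per mL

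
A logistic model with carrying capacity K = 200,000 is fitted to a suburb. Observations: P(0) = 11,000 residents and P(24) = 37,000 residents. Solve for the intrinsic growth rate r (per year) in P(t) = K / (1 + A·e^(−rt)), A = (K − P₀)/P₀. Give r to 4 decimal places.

r ≈ 0.0567 per year

A = (200000 − 11000)/11000 = 17.18182
37000 = 200000/(1 + 17.18182·e^(−r·24)) → e^(−24r) = (5.40541 − 1)/17.18182 = 0.256399
r = −ln(0.256399)/24 = 1.36102/24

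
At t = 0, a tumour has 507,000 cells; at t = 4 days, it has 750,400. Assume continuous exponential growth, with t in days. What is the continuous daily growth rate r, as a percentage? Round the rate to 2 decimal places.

r ≈ 9.80% per day

750400 = 507000 · e^(r·4)
e^(4r) = 750400/507000 = 1.48008
r = ln(1.48008) / 4 = 0.3921 / 4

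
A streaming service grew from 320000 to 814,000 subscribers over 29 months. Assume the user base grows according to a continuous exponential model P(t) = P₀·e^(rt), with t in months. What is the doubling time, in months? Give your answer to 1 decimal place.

doubling time ≈ 21.5 months

r = ln(814000/320000) / 29 = ln(2.54375) / 29 ≈ 0.032194 per month
doubling time = ln 2 / |r| = 0.69315 / 0.032194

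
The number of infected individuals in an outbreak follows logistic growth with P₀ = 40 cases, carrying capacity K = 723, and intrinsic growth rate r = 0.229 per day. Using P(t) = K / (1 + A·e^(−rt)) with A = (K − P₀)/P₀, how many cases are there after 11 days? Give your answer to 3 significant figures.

A = (723 − 40)/40 = 17.075
P(11) = 723 / (1 + 17.075·e^(−0.229·11)) = 723 / (1 + 17.075·0.08054)
= 723 / 2.37522 ≈ 304.39

≈ 304 cases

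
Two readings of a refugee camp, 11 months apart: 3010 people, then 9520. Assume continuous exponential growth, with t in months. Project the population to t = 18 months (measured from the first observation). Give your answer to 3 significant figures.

≈ 19,800 people

r = ln(9520/3010) / 11 ≈ 0.104678 per month
P(18) = 3010 · e^(0.104678·18) = 3010 · 6.58108 ≈ 19809.05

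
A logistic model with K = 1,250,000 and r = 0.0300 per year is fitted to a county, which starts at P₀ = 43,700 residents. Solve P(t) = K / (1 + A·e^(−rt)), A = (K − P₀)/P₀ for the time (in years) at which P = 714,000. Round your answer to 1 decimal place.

t ≈ 120.2 years

A = (1250000 − 43700)/43700 = 27.60412
714000 = 1250000/(1 + 27.60412·e^(−0.03t)) → 1 + 27.60412·e^(−0.03t) = 1.7507
e^(−0.03t) = 0.027195 → t = ln(36.77116)/0.03 = 3.60471/0.03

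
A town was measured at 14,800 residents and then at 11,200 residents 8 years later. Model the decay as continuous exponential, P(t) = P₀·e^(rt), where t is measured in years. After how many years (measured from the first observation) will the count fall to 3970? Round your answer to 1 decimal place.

r = ln(11200/14800) / 8 ≈ -0.034839 per year
t = ln(3970/14800) / r = -1.31586 / -0.034839 ≈ 37.77

t ≈ 37.8 years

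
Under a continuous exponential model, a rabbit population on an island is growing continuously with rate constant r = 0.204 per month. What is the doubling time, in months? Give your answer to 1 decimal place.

doubling time ≈ 3.4 months

doubling time = ln(2) / |r| = 0.69315 / 0.204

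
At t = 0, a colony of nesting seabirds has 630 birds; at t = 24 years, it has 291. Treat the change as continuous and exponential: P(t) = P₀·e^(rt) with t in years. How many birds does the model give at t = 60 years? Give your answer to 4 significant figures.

≈ 91.35 birds

r = ln(291/630) / 24 ≈ -0.032183 per year
P(60) = 630 · e^(-0.032183·60) = 630 · 0.145 ≈ 91.35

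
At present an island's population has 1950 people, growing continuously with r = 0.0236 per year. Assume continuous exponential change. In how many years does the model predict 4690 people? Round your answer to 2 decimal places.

t ≈ 37.19 years

4690 = 1950 · e^(0.0236·t)
t = ln(4690/1950) / 0.0236 = ln(2.40513) / 0.0236 = 0.8776 / 0.0236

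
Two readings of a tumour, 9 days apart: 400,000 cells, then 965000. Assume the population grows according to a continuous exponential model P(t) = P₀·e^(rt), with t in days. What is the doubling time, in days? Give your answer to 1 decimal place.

doubling time ≈ 7.1 days

r = ln(965000/400000) / 9 = ln(2.4125) / 9 ≈ 0.097852 per day
doubling time = ln 2 / |r| = 0.69315 / 0.097852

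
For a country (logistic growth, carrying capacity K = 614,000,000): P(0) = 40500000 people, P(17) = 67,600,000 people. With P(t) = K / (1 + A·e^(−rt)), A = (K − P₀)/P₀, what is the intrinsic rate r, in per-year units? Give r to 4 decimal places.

A = (614000000 − 40500000)/40500000 = 14.16049
67600000 = 614000000/(1 + 14.16049·e^(−r·17)) → e^(−17r) = (9.08284 − 1)/14.16049 = 0.570802
r = −ln(0.570802)/17 = 0.56071/17

r ≈ 0.0330 per year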